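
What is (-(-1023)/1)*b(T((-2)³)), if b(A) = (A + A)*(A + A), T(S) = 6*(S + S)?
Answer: 37711872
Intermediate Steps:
T(S) = 12*S (T(S) = 6*(2*S) = 12*S)
b(A) = 4*A² (b(A) = (2*A)*(2*A) = 4*A²)
(-(-1023)/1)*b(T((-2)³)) = (-(-1023)/1)*(4*(12*(-2)³)²) = (-(-1023))*(4*(12*(-8))²) = (-31*(-33))*(4*(-96)²) = 1023*(4*9216) = 1023*36864 = 37711872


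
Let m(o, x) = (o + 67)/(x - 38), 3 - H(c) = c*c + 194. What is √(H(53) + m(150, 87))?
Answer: I*√146783/7 ≈ 54.732*I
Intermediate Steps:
H(c) = -191 - c² (H(c) = 3 - (c*c + 194) = 3 - (c² + 194) = 3 - (194 + c²) = 3 + (-194 - c²) = -191 - c²)
m(o, x) = (67 + o)/(-38 + x)
√(H(53) + m(150, 87)) = √((-191 - 1*53²) + (67 + 150)/(-38 + 87)) = √((-191 - 1*2809) + 217/49) = √((-191 - 2809) + (1/49)*217) = √(-3000 + 31/7) = √(-20969/7) = I*√146783/7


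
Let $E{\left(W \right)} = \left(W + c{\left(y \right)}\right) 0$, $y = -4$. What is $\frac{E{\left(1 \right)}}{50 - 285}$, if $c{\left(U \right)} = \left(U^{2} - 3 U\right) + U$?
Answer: $0$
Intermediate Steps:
$c{\left(U \right)} = U^{2} - 2 U$
$E{\left(W \right)} = 0$ ($E{\left(W \right)} = \left(W - 4 \left(-2 - 4\right)\right) 0 = \left(W - -24\right) 0 = \left(W + 24\right) 0 = \left(24 + W\right) 0 = 0$)
$\frac{E{\left(1 \right)}}{50 - 285} = \frac{0}{50 - 285} = \frac{0}{-235} = 0 \left(- \frac{1}{235}\right) = 0$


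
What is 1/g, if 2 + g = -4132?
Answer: -1/4134 ≈ -0.00024190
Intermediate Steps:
g = -4134 (g = -2 - 4132 = -4134)
1/g = 1/(-4134) = -1/4134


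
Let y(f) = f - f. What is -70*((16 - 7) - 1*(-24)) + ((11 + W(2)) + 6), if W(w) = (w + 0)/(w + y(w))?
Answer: -2292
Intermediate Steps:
y(f) = 0
W(w) = 1 (W(w) = (w + 0)/(w + 0) = w/w = 1)
-70*((16 - 7) - 1*(-24)) + ((11 + W(2)) + 6) = -70*((16 - 7) - 1*(-24)) + ((11 + 1) + 6) = -70*(9 + 24) + (12 + 6) = -70*33 + 18 = -2310 + 18 = -2292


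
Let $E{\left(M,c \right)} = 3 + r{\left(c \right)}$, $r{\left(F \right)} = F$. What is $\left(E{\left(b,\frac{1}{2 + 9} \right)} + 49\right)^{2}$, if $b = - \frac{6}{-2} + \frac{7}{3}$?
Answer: $\frac{328329}{121} \approx 2713.5$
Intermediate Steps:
$b = \frac{16}{3}$ ($b = \left(-6\right) \left(- \frac{1}{2}\right) + 7 \cdot \frac{1}{3} = 3 + \frac{7}{3} = \frac{16}{3} \approx 5.3333$)
$E{\left(M,c \right)} = 3 + c$
$\left(E{\left(b,\frac{1}{2 + 9} \right)} + 49\right)^{2} = \left(\left(3 + \frac{1}{2 + 9}\right) + 49\right)^{2} = \left(\left(3 + \frac{1}{11}\right) + 49\right)^{2} = \left(\frac{34}{11} + 49\right)^{2} = \left(\frac{573}{11}\right)^{2} = \frac{328329}{121}$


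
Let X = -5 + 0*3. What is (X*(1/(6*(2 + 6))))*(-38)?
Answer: 95/24 ≈ 3.9583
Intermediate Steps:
X = -5 (X = -5 + 0 = -5)
(X*(1/(6*(2 + 6))))*(-38) = -5/(6*(2 + 6))*(-38) = -5/(6*8)*(-38) = -5/48*(-38) = 95/24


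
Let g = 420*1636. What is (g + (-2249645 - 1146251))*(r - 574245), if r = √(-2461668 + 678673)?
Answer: 1555501074120 - 2708776*I*√1782995 ≈ 1.5555e+12 - 3.617e+9*I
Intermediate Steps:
r = I*√1782995 (r = √(-1782995) = I*√1782995 ≈ 1335.3*I)
g = 687120
(g + (-2249645 - 1146251))*(r - 574245) = (687120 + (-2249645 - 1146251))*(I*√1782995 - 574245) = (687120 - 3395896)*(-574245 + I*√1782995) = -2708776*(-574245 + I*√1782995) = 1555501074120 - 2708776*I*√1782995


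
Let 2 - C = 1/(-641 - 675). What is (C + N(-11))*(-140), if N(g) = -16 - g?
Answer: 19735/47 ≈ 419.89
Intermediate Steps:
C = 2633/1316 (C = 2 - 1/(-641 - 675) = 2 - 1/(-1316) = 2 - 1*(-1/1316) = 2 + 1/1316 = 2633/1316 ≈ 2.0008)
(C + N(-11))*(-140) = (2633/1316 + (-16 - 1*(-11)))*(-140) = (2633/1316 + (-16 + 11))*(-140) = (2633/1316 - 5)*(-140) = -3947/1316*(-140) = 19735/47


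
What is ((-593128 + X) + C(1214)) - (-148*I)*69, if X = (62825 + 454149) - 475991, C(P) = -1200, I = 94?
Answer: 406583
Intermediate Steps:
X = 40983 (X = 516974 - 475991 = 40983)
((-593128 + X) + C(1214)) - (-148*I)*69 = ((-593128 + 40983) - 1200) - (-148*94)*69 = (-552145 - 1200) - (-13912)*69 = -553345 - 1*(-959928) = -553345 + 959928 = 406583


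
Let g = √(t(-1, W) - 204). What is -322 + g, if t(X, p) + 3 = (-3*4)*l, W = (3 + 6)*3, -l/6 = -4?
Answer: -322 + 3*I*√55 ≈ -322.0 + 22.249*I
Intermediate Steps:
l = 24 (l = -6*(-4) = 24)
W = 27 (W = 9*3 = 27)
t(X, p) = -291 (t(X, p) = -3 - 3*4*24 = -3 - 12*24 = -3 - 288 = -291)
g = 3*I*√55 (g = √(-291 - 204) = √(-495) = 3*I*√55 ≈ 22.249*I)
-322 + g = -322 + 3*I*√55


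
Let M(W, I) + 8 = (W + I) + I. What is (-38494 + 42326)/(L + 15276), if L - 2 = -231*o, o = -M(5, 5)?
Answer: 3832/16895 ≈ 0.22681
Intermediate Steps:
M(W, I) = -8 + W + 2*I (M(W, I) = -8 + ((W + I) + I) = -8 + ((I + W) + I) = -8 + (W + 2*I) = -8 + W + 2*I)
o = -7 (o = -(-8 + 5 + 2*5) = -(-8 + 5 + 10) = -1*7 = -7)
L = 1619 (L = 2 - 231*(-7) = 2 + 1617 = 1619)
(-38494 + 42326)/(L + 15276) = (-38494 + 42326)/(1619 + 15276) = 3832/16895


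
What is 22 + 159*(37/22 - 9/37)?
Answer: 204097/814 ≈ 250.73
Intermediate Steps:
22 + 159*(37/22 - 9/37) = 22 + 159*(1171/814) = 22 + 186189/814 = 204097/814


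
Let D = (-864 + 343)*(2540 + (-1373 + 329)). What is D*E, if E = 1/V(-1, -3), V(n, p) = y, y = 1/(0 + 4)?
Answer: -3117664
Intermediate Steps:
y = 1/4 ≈ 0.25000
V(n, p) = 1/4
D = -779416 (D = -521*(2540 - 1044) = -521*1496 = -779416)
E = 4 (E = 1/(1/4) = 4)
D*E = -779416*4 = -3117664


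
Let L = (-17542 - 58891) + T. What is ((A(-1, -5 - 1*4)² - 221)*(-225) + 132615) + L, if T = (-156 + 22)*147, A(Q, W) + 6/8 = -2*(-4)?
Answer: 1190119/16 ≈ 74383.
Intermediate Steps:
A(Q, W) = 29/4 (A(Q, W) = -¾ - 2*(-4) = -¾ + 8 = 29/4)
T = -19698 (T = -134*147 = -19698)
L = -96131 (L = (-17542 - 58891) - 19698 = -76433 - 19698 = -96131)
((A(-1, -5 - 1*4)² - 221)*(-225) + 132615) + L = (((29/4)² - 221)*(-225) + 132615) - 96131 = ((841/16 - 221)*(-225) + 132615) - 96131 = (-2695/16*(-225) + 132615) - 96131 = (606375/16 + 132615) - 96131 = 2728215/16 - 96131 = 1190119/16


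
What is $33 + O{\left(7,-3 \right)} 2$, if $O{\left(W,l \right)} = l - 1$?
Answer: $25$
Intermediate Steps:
$O{\left(W,l \right)} = -1 + l$
$33 + O{\left(7,-3 \right)} 2 = 33 + \left(-1 - 3\right) 2 = 33 - 8 = 25$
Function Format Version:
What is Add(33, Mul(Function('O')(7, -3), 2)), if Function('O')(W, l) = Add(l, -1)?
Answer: 25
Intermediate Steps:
Function('O')(W, l) = Add(-1, l)
Add(33, Mul(Function('O')(7, -3), 2)) = Add(33, Mul(Add(-1, -3), 2)) = Add(33, Mul(-4, 2)) = Add(33, -8) = 25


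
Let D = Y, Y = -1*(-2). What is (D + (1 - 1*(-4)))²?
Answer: 49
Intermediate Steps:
Y = 2
D = 2
(D + (1 - 1*(-4)))² = (2 + (1 - 1*(-4)))² = (2 + (1 + 4))² = (2 + 5)² = 7² = 49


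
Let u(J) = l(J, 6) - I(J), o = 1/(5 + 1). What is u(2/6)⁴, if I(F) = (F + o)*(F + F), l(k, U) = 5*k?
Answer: 256/81 ≈ 3.1605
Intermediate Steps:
o = ⅙ (o = 1/6 = ⅙ ≈ 0.16667)
I(F) = 2*F*(⅙ + F) (I(F) = (F + ⅙)*(F + F) = (⅙ + F)*(2*F) = 2*F*(⅙ + F))
u(J) = 5*J - J*(1 + 6*J)/3
u(2/6)⁴ = (2*(2/6)*(7 - 6/6)/3)⁴ = (2*(2*(⅙))*(7 - 6/6)/3)⁴ = ((⅔)*(⅓)*(7 - 3*⅓))⁴ = ((⅔)*(⅓)*(7 - 1))⁴ = ((⅔)*(⅓)*6)⁴ = (4/3)⁴ = 256/81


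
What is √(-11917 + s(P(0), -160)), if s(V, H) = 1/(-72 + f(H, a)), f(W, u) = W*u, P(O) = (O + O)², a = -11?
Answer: I*√8488907690/844 ≈ 109.17*I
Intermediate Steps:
P(O) = 4*O² (P(O) = (2*O)² = 4*O²)
s(V, H) = 1/(-72 - 11*H) (s(V, H) = 1/(-72 + H*(-11)) = 1/(-72 - 11*H))
√(-11917 + s(P(0), -160)) = √(-11917 + 1/(-72 - 11*(-160))) = √(-11917 + 1/(-72 + 1760)) = √(-11917 + 1/1688) = √(-20115895/1688) = I*√8488907690/844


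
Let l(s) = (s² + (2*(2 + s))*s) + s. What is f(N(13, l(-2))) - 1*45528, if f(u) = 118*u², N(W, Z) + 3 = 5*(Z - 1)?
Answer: -45056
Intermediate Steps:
l(s) = s + s² + s*(4 + 2*s) (l(s) = (s² + (4 + 2*s)*s) + s = (s² + s*(4 + 2*s)) + s = s + s² + s*(4 + 2*s))
N(W, Z) = -8 + 5*Z (N(W, Z) = -3 + 5*(Z - 1) = -3 + 5*(-1 + Z) = -3 + (-5 + 5*Z) = -8 + 5*Z)
f(N(13, l(-2))) - 1*45528 = 118*(-8 + 5*(-2*(5 + 3*(-2))))² - 1*45528 = 118*(-8 + 5*(-2*(5 - 6)))² - 45528 = 118*(-8 + 5*(-2*(-1)))² - 45528 = 118*(-8 + 5*2)² - 45528 = 118*(-8 + 10)² - 45528 = 118*2² - 45528 = 118*4 - 45528 = 472 - 45528 = -45056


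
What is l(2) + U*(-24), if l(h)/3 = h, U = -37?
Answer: 894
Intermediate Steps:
l(h) = 3*h
l(2) + U*(-24) = 3*2 - 37*(-24) = 6 + 888 = 894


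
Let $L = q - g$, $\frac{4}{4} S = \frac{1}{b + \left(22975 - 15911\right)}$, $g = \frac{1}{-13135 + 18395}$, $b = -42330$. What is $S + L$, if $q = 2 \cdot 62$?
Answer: $\frac{11500927657}{92749580} \approx 124.0$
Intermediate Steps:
$q = 124$
$g = \frac{1}{5260} \approx 0.00019011$
$S = - \frac{1}{35266}$ ($S = \frac{1}{-42330 + \left(22975 - 15911\right)} = \frac{1}{-42330 + 7064} = \frac{1}{-35266} = - \frac{1}{35266} \approx -2.8356 \cdot 10^{-5}$)
$L = \frac{652239}{5260}$ ($L = 124 - \frac{1}{5260} = \frac{652239}{5260} \approx 124.0$)
$S + L = - \frac{1}{35266} + \frac{652239}{5260} = \frac{11500927657}{92749580}$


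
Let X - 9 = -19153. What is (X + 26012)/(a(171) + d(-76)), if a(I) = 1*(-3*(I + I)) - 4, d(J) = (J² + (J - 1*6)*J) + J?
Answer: 3434/5451 ≈ 0.62998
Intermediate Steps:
X = -19144 (X = 9 - 19153 = -19144)
d(J) = J + J² + J*(-6 + J) (d(J) = (J² + (J - 6)*J) + J = (J² + (-6 + J)*J) + J = (J² + J*(-6 + J)) + J = J + J² + J*(-6 + J))
a(I) = -4 - 6*I (a(I) = 1*(-6*I) - 4 = -6*I - 4 = -4 - 6*I)
(X + 26012)/(a(171) + d(-76)) = (-19144 + 26012)/((-4 - 6*171) - 76*(-5 + 2*(-76))) = 6868/((-4 - 1026) - 76*(-5 - 152)) = 6868/(-1030 - 76*(-157)) = 6868/(-1030 + 11932) = 6868/10902 = 6868*(1/10902) = 3434/5451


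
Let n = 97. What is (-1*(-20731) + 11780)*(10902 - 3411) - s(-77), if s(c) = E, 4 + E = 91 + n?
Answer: 243539717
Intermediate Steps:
E = 184 (E = -4 + (91 + 97) = -4 + 188 = 184)
s(c) = 184
(-1*(-20731) + 11780)*(10902 - 3411) - s(-77) = (-1*(-20731) + 11780)*(10902 - 3411) - 1*184 = (20731 + 11780)*7491 - 184 = 32511*7491 - 184 = 243539901 - 184 = 243539717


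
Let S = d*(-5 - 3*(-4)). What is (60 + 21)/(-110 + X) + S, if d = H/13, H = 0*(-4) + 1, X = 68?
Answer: -253/182 ≈ -1.3901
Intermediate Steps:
H = 1 (H = 0 + 1 = 1)
d = 1/13 ≈ 0.076923
S = 7/13 (S = (-5 - 3*(-4))/13 = (-5 + 12)/13 = (1/13)*7 = 7/13 ≈ 0.53846)
(60 + 21)/(-110 + X) + S = (60 + 21)/(-110 + 68) + 7/13 = 81/(-42) + 7/13 = 81*(-1/42) + 7/13 = -27/14 + 7/13 = -253/182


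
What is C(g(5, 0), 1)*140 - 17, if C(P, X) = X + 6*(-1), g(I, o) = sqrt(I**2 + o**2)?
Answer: -717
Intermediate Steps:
C(P, X) = -6 + X (C(P, X) = X - 6 = -6 + X)
C(g(5, 0), 1)*140 - 17 = (-6 + 1)*140 - 17 = -5*140 - 17 = -700 - 17 = -717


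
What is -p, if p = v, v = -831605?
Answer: 831605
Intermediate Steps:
p = -831605
-p = -1*(-831605) = 831605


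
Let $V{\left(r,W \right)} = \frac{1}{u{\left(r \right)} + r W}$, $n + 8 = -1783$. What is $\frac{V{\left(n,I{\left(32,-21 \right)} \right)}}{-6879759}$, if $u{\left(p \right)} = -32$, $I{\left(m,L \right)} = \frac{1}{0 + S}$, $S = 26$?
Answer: $\frac{26}{18045607857} \approx 1.4408 \cdot 10^{-9}$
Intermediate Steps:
$I{\left(m,L \right)} = \frac{1}{26}$ ($I{\left(m,L \right)} = \frac{1}{0 + 26} = \frac{1}{26}$)
$n = -1791$ ($n = -8 - 1783 = -1791$)
$V{\left(r,W \right)} = \frac{1}{-32 + W r}$ ($V{\left(r,W \right)} = \frac{1}{-32 + r W} = \frac{1}{-32 + W r}$)
$\frac{V{\left(n,I{\left(32,-21 \right)} \right)}}{-6879759} = \frac{1}{\left(-32 + \frac{1}{26} \left(-1791\right)\right) \left(-6879759\right)} = \frac{1}{-32 - \frac{1791}{26}} \left(- \frac{1}{6879759}\right) = \frac{1}{- \frac{2623}{26}} \left(- \frac{1}{6879759}\right) = \left(- \frac{26}{2623}\right) \left(- \frac{1}{6879759}\right) = \frac{26}{18045607857}$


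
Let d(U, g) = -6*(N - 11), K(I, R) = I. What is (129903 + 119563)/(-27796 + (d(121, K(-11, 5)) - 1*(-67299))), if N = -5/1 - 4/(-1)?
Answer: 249466/39575 ≈ 6.3036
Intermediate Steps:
N = -1 (N = -5*1 - 4*(-1) = -5 + 4 = -1)
d(U, g) = 72 (d(U, g) = -6*(-1 - 11) = -6*(-12) = 72)
(129903 + 119563)/(-27796 + (d(121, K(-11, 5)) - 1*(-67299))) = (129903 + 119563)/(-27796 + (72 - 1*(-67299))) = 249466/(-27796 + (72 + 67299)) = 249466/(-27796 + 67371) = 249466/39575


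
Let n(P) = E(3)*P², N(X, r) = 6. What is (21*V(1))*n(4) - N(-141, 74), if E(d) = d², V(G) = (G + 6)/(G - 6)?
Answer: -21198/5 ≈ -4239.6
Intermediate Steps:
V(G) = (6 + G)/(-6 + G)
n(P) = 9*P² (n(P) = 3²*P² = 9*P²)
(21*V(1))*n(4) - N(-141, 74) = (21*((6 + 1)/(-6 + 1)))*(9*4²) - 1*6 = (21*(7/(-5)))*(9*16) - 6 = (21*(-⅕*7))*144 - 6 = (21*(-7/5))*144 - 6 = -147/5*144 - 6 = -21168/5 - 6 = -21198/5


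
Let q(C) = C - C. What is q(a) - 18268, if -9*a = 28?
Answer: -18268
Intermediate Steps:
a = -28/9 (a = -1/9*28 = -28/9 ≈ -3.1111)
q(C) = 0
q(a) - 18268 = 0 - 18268 = -18268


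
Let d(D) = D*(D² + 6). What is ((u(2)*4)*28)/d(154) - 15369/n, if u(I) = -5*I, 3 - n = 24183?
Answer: 668080533/1051596260 ≈ 0.63530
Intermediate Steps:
n = -24180 (n = 3 - 1*24183 = 3 - 24183 = -24180)
d(D) = D*(6 + D²)
((u(2)*4)*28)/d(154) - 15369/n = ((-5*2*4)*28)/((154*(6 + 154²))) - 15369/(-24180) = (-10*4*28)/((154*(6 + 23716))) - 15369*(-1/24180) = (-40*28)/((154*23722)) + 5123/8060 = -1120/3653188 + 5123/8060 = -1120*1/3653188 + 5123/8060 = -40/130471 + 5123/8060 = 668080533/1051596260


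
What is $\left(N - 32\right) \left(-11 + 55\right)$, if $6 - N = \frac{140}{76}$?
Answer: $- \frac{23276}{19} \approx -1225.1$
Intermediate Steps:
$N = \frac{79}{19}$ ($N = 6 - \frac{140}{76} = 6 - 140 \cdot \frac{1}{76} = 6 - \frac{35}{19} = \frac{79}{19} \approx 4.1579$)
$\left(N - 32\right) \left(-11 + 55\right) = \left(\frac{79}{19} - 32\right) \left(-11 + 55\right) = \left(- \frac{529}{19}\right) 44 = - \frac{23276}{19}$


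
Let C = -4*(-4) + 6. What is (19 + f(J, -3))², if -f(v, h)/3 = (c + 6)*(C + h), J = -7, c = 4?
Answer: 303601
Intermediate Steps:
C = 22 (C = 16 + 6 = 22)
f(v, h) = -660 - 30*h (f(v, h) = -3*(4 + 6)*(22 + h) = -30*(22 + h) = -3*(220 + 10*h) = -660 - 30*h)
(19 + f(J, -3))² = (19 + (-660 - 30*(-3)))² = (19 + (-660 + 90))² = (19 - 570)² = (-551)² = 303601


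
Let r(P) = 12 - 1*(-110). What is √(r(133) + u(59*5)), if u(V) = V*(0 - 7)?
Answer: I*√1943 ≈ 44.079*I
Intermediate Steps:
u(V) = -7*V (u(V) = V*(-7) = -7*V)
r(P) = 122 (r(P) = 12 + 110 = 122)
√(r(133) + u(59*5)) = √(122 - 413*5) = √(122 - 7*295) = √(122 - 2065) = √(-1943) = I*√1943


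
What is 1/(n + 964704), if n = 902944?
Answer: 1/1867648 ≈ 5.3543e-7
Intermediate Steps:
1/(n + 964704) = 1/(902944 + 964704) = 1/1867648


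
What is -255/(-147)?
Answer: 85/49 ≈ 1.7347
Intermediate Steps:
-255/(-147) = -255*(-1)/147 = -85*(-1/49) = 85/49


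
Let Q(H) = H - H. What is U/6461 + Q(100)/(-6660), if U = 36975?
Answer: 36975/6461 ≈ 5.7228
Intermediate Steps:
Q(H) = 0
U/6461 + Q(100)/(-6660) = 36975/6461 + 0/(-6660) = 36975*(1/6461) + 0*(-1/6660) = 36975/6461 + 0 = 36975/6461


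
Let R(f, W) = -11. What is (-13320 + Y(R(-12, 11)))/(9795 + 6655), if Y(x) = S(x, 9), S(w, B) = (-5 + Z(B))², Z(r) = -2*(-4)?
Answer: -13311/16450 ≈ -0.80918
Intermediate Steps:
Z(r) = 8
S(w, B) = 9 (S(w, B) = (-5 + 8)² = 3² = 9)
Y(x) = 9
(-13320 + Y(R(-12, 11)))/(9795 + 6655) = (-13320 + 9)/(9795 + 6655) = -13311/16450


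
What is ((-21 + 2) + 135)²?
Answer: 13456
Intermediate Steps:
((-21 + 2) + 135)² = (-19 + 135)² = 116² = 13456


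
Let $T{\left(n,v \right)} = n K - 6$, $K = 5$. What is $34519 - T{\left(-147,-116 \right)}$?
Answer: $35260$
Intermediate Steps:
$T{\left(n,v \right)} = -6 + 5 n$ ($T{\left(n,v \right)} = n 5 - 6 = 5 n - 6 = -6 + 5 n$)
$34519 - T{\left(-147,-116 \right)} = 34519 - \left(-6 + 5 \left(-147\right)\right) = 34519 - \left(-6 - 735\right) = 34519 - -741 = 34519 + 741 = 35260$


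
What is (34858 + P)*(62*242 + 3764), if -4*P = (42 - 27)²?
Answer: 653159244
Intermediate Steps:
P = -225/4 (P = -(42 - 27)²/4 = -¼*15² = -¼*225 = -225/4 ≈ -56.250)
(34858 + P)*(62*242 + 3764) = (34858 - 225/4)*(62*242 + 3764) = 139207*(15004 + 3764)/4 = (139207/4)*18768 = 653159244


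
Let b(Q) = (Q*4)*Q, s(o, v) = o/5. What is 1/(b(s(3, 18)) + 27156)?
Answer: 25/678936 ≈ 3.6822e-5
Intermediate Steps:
s(o, v) = o/5 (s(o, v) = o*(⅕) = o/5)
b(Q) = 4*Q² (b(Q) = (4*Q)*Q = 4*Q²)
1/(b(s(3, 18)) + 27156) = 1/(4*((⅕)*3)² + 27156) = 1/(4*(⅗)² + 27156) = 1/(4*(9/25) + 27156) = 1/(36/25 + 27156) = 1/(678936/25) = 25/678936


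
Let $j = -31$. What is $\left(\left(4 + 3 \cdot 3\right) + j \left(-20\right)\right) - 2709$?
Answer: $-2076$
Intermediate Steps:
$\left(\left(4 + 3 \cdot 3\right) + j \left(-20\right)\right) - 2709 = \left(\left(4 + 3 \cdot 3\right) - -620\right) - 2709 = \left(\left(4 + 9\right) + 620\right) - 2709 = \left(13 + 620\right) - 2709 = 633 - 2709 = -2076$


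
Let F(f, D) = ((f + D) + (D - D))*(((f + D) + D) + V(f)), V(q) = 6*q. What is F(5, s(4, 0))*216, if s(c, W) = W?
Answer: 37800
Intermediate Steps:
F(f, D) = (D + f)*(2*D + 7*f) (F(f, D) = ((f + D) + (D - D))*(((f + D) + D) + 6*f) = ((D + f) + 0)*(((D + f) + D) + 6*f) = (D + f)*((f + 2*D) + 6*f) = (D + f)*(2*D + 7*f))
F(5, s(4, 0))*216 = (2*0**2 + 7*5**2 + 9*0*5)*216 = (2*0 + 7*25 + 0)*216 = (0 + 175 + 0)*216 = 175*216 = 37800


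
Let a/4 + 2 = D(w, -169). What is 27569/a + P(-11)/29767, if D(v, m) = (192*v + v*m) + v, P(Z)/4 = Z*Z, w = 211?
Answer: 830446455/602722216 ≈ 1.3778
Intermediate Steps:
P(Z) = 4*Z² (P(Z) = 4*(Z*Z) = 4*Z²)
D(v, m) = 193*v + m*v (D(v, m) = (192*v + m*v) + v = 193*v + m*v)
a = 20248 (a = -8 + 4*(211*(193 - 169)) = -8 + 4*(211*24) = -8 + 4*5064 = -8 + 20256 = 20248)
27569/a + P(-11)/29767 = 27569/20248 + (4*(-11)²)/29767 = 27569*(1/20248) + (4*121)*(1/29767) = 27569/20248 + 484*(1/29767) = 27569/20248 + 484/29767 = 830446455/602722216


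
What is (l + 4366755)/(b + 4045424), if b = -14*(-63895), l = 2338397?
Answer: 3352576/2469977 ≈ 1.3573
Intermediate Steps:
b = 894530
(l + 4366755)/(b + 4045424) = (2338397 + 4366755)/(894530 + 4045424) = 6705152/4939954 = 6705152*(1/4939954) = 3352576/2469977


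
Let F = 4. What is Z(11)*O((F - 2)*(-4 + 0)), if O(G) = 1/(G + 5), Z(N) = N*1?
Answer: -11/3 ≈ -3.6667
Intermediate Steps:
Z(N) = N
O(G) = 1/(5 + G)
Z(11)*O((F - 2)*(-4 + 0)) = 11/(5 + (4 - 2)*(-4 + 0)) = 11/(5 + 2*(-4)) = 11/(5 - 8) = 11/(-3) = 11*(-⅓) = -11/3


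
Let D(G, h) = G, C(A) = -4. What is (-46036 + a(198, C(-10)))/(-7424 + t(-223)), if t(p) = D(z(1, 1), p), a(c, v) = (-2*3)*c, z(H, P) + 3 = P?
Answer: 23612/3713 ≈ 6.3593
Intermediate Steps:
z(H, P) = -3 + P
a(c, v) = -6*c
t(p) = -2 (t(p) = -3 + 1 = -2)
(-46036 + a(198, C(-10)))/(-7424 + t(-223)) = (-46036 - 6*198)/(-7424 - 2) = (-46036 - 1188)/(-7426) = -47224*(-1/7426) = 23612/3713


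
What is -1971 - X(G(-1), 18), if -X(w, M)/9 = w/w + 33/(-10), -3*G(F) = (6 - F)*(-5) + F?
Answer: -19917/10 ≈ -1991.7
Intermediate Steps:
G(F) = 10 - 2*F (G(F) = -((6 - F)*(-5) + F)/3 = -((-30 + 5*F) + F)/3 = -(-30 + 6*F)/3 = 10 - 2*F)
X(w, M) = 207/10 (X(w, M) = -9*(w/w + 33/(-10)) = -9*(1 + 33*(-⅒)) = -9*(1 - 33/10) = -9*(-23/10) = 207/10)
-1971 - X(G(-1), 18) = -1971 - 1*207/10 = -1971 - 207/10 = -19917/10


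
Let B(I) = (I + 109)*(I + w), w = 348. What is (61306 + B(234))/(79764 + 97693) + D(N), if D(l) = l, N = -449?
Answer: -11345323/25351 ≈ -447.53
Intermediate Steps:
B(I) = (109 + I)*(348 + I) (B(I) = (I + 109)*(I + 348) = (109 + I)*(348 + I))
(61306 + B(234))/(79764 + 97693) + D(N) = (61306 + (37932 + 234² + 457*234))/(79764 + 97693) - 449 = (61306 + (37932 + 54756 + 106938))/177457 - 449 = (61306 + 199626)*(1/177457) - 449 = 260932*(1/177457) - 449 = 37276/25351 - 449 = -11345323/25351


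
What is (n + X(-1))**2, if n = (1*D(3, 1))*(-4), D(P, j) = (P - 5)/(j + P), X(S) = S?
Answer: 1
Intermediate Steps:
D(P, j) = (-5 + P)/(P + j)
n = 2 (n = (1*((-5 + 3)/(3 + 1)))*(-4) = (1*(-2/4))*(-4) = (1*((1/4)*(-2)))*(-4) = (1*(-1/2))*(-4) = -1/2*(-4) = 2)
(n + X(-1))**2 = (2 - 1)**2 = 1**2 = 1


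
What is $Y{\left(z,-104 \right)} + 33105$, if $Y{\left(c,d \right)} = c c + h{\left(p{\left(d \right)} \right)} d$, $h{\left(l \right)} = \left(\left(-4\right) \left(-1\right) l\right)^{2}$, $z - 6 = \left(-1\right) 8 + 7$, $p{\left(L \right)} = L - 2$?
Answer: $-18663574$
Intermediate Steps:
$p{\left(L \right)} = -2 + L$
$z = 5$ ($z = 6 + \left(\left(-1\right) 8 + 7\right) = 6 + \left(-8 + 7\right) = 6 - 1 = 5$)
$h{\left(l \right)} = 16 l^{2}$ ($h{\left(l \right)} = \left(4 l\right)^{2} = 16 l^{2}$)
$Y{\left(c,d \right)} = c^{2} + 16 d \left(-2 + d\right)^{2}$ ($Y{\left(c,d \right)} = c c + 16 \left(-2 + d\right)^{2} d = c^{2} + 16 d \left(-2 + d\right)^{2}$)
$Y{\left(z,-104 \right)} + 33105 = \left(5^{2} + 16 \left(-104\right) \left(-2 - 104\right)^{2}\right) + 33105 = \left(25 + 16 \left(-104\right) \left(-106\right)^{2}\right) + 33105 = \left(25 + 16 \left(-104\right) 11236\right) + 33105 = \left(25 - 18696704\right) + 33105 = -18696679 + 33105 = -18663574$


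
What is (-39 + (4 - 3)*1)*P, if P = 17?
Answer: -646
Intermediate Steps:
(-39 + (4 - 3)*1)*P = (-39 + (4 - 3)*1)*17 = (-39 + 1*1)*17 = (-39 + 1)*17 = -38*17 = -646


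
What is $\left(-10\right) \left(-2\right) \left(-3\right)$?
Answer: $-60$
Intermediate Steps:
$\left(-10\right) \left(-2\right) \left(-3\right) = 20 \left(-3\right) = -60$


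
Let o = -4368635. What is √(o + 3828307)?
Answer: 2*I*√135082 ≈ 735.07*I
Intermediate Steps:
√(o + 3828307) = √(-4368635 + 3828307) = √(-540328) = 2*I*√135082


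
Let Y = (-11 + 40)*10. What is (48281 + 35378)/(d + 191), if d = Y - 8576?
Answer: -83659/8095 ≈ -10.335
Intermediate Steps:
Y = 290 (Y = 29*10 = 290)
d = -8286 (d = 290 - 8576 = -8286)
(48281 + 35378)/(d + 191) = (48281 + 35378)/(-8286 + 191) = 83659/(-8095) = 83659*(-1/8095) = -83659/8095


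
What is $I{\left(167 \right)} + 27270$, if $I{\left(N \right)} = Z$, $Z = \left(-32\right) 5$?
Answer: $27110$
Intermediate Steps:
$Z = -160$
$I{\left(N \right)} = -160$
$I{\left(167 \right)} + 27270 = -160 + 27270 = 27110$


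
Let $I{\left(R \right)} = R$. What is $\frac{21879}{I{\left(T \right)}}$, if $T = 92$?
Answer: $\frac{21879}{92} \approx 237.82$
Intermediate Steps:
$\frac{21879}{I{\left(T \right)}} = \frac{21879}{92}$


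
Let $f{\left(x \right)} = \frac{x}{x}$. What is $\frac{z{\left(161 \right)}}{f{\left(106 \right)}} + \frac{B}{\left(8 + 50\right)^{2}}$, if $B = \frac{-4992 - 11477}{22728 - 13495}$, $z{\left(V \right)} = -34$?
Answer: $- \frac{1056050077}{31059812} \approx -34.001$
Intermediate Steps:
$B = - \frac{16469}{9233} \approx -1.7837$
$f{\left(x \right)} = 1$
$\frac{z{\left(161 \right)}}{f{\left(106 \right)}} + \frac{B}{\left(8 + 50\right)^{2}} = - \frac{34}{1} - \frac{16469}{9233 \left(8 + 50\right)^{2}} = \left(-34\right) 1 - \frac{16469}{9233 \cdot 58^{2}} = -34 - \frac{16469}{9233 \cdot 3364} = -34 - \frac{16469}{31059812} = - \frac{1056050077}{31059812}$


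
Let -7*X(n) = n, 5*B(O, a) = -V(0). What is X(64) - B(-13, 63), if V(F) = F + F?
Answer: -64/7 ≈ -9.1429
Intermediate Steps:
V(F) = 2*F
B(O, a) = 0 (B(O, a) = (-2*0)/5 = (-1*0)/5 = (⅕)*0 = 0)
X(n) = -n/7
X(64) - B(-13, 63) = -⅐*64 - 1*0 = -64/7 + 0 = -64/7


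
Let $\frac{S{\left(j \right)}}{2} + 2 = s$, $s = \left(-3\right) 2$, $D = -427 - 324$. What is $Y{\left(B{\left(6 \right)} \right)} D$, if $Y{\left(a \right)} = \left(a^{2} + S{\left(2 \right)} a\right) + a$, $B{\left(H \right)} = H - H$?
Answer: $0$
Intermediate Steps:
$B{\left(H \right)} = 0$
$D = -751$ ($D = -427 - 324 = -751$)
$s = -6$
$S{\left(j \right)} = -16$ ($S{\left(j \right)} = -4 + 2 \left(-6\right) = -4 - 12 = -16$)
$Y{\left(a \right)} = a^{2} - 15 a$ ($Y{\left(a \right)} = \left(a^{2} - 16 a\right) + a = a^{2} - 15 a$)
$Y{\left(B{\left(6 \right)} \right)} D = 0 \left(-15 + 0\right) \left(-751\right) = 0 \left(-15\right) \left(-751\right) = 0 \left(-751\right) = 0$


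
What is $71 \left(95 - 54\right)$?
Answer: $2911$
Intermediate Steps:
$71 \left(95 - 54\right) = 71 \cdot 41 = 2911$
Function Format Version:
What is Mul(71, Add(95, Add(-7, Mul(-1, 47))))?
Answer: 2911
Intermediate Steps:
Mul(71, Add(95, Add(-7, Mul(-1, 47)))) = Mul(71, Add(95, Add(-7, -47))) = Mul(71, Add(95, -54)) = Mul(71, 41) = 2911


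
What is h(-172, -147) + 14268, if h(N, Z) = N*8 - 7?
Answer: 12885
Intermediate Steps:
h(N, Z) = -7 + 8*N (h(N, Z) = 8*N - 7 = -7 + 8*N)
h(-172, -147) + 14268 = (-7 + 8*(-172)) + 14268 = (-7 - 1376) + 14268 = -1383 + 14268 = 12885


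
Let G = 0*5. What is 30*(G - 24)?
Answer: -720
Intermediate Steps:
G = 0
30*(G - 24) = 30*(0 - 24) = 30*(-24) = -720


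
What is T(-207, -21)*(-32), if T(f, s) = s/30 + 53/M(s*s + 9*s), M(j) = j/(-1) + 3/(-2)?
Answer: 73744/2535 ≈ 29.090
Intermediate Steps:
M(j) = -3/2 - j (M(j) = j*(-1) + 3*(-½) = -j - 3/2 = -3/2 - j)
T(f, s) = 53/(-3/2 - s² - 9*s) + s/30 (T(f, s) = s/30 + 53/(-3/2 - (s*s + 9*s)) = s*(1/30) + 53/(-3/2 - (s² + 9*s)) = s/30 + 53/(-3/2 + (-s² - 9*s)) = s/30 + 53/(-3/2 - s² - 9*s) = 53/(-3/2 - s² - 9*s) + s/30)
T(-207, -21)*(-32) = ((-3180 - 21*(3 + 2*(-21)² + 18*(-21)))/(30*(3 + 2*(-21)² + 18*(-21))))*(-32) = ((-3180 - 21*(3 + 2*441 - 378))/(30*(3 + 2*441 - 378)))*(-32) = ((-3180 - 21*(3 + 882 - 378))/(30*(3 + 882 - 378)))*(-32) = ((1/30)*(-3180 - 21*507)/507)*(-32) = ((1/30)*(1/507)*(-3180 - 10647))*(-32) = ((1/30)*(1/507)*(-13827))*(-32) = -4609/5070*(-32) = 73744/2535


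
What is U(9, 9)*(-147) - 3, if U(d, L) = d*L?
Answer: -11910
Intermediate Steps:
U(d, L) = L*d
U(9, 9)*(-147) - 3 = (9*9)*(-147) - 3 = 81*(-147) - 3 = -11907 - 3 = -11910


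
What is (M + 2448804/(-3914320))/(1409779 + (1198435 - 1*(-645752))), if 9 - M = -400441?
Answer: 391871748799/3184266048280 ≈ 0.12306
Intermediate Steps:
M = 400450 (M = 9 - 1*(-400441) = 9 + 400441 = 400450)
(M + 2448804/(-3914320))/(1409779 + (1198435 - 1*(-645752))) = (400450 + 2448804/(-3914320))/(1409779 + (1198435 - 1*(-645752))) = (400450 + 2448804*(-1/3914320))/(1409779 + (1198435 + 645752)) = (400450 - 612201/978580)/(1409779 + 1844187) = (391871748799/978580)/3253966 = (391871748799/978580)*(1/3253966) = 391871748799/3184266048280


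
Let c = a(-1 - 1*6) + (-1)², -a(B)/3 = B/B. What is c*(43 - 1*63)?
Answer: 40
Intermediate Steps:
a(B) = -3 (a(B) = -3*B/B = -3*1 = -3)
c = -2 (c = -3 + (-1)² = -3 + 1 = -2)
c*(43 - 1*63) = -2*(43 - 1*63) = -2*(43 - 63) = -2*(-20) = 40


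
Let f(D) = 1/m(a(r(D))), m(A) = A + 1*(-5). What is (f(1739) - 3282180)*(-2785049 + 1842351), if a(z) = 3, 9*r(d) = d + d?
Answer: 3094104992989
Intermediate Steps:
r(d) = 2*d/9 (r(d) = (d + d)/9 = (2*d)/9 = 2*d/9)
m(A) = -5 + A (m(A) = A - 5 = -5 + A)
f(D) = -½ (f(D) = 1/(-5 + 3) = 1/(-2) = -½)
(f(1739) - 3282180)*(-2785049 + 1842351) = (-½ - 3282180)*(-2785049 + 1842351) = -6564361/2*(-942698) = 3094104992989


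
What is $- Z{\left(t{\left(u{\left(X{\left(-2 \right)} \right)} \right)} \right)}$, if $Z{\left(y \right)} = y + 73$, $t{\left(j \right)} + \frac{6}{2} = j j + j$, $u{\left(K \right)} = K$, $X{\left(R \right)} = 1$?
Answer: $-72$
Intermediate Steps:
$t{\left(j \right)} = -3 + j + j^{2}$ ($t{\left(j \right)} = -3 + \left(j j + j\right) = -3 + \left(j^{2} + j\right) = -3 + \left(j + j^{2}\right) = -3 + j + j^{2}$)
$Z{\left(y \right)} = 73 + y$
$- Z{\left(t{\left(u{\left(X{\left(-2 \right)} \right)} \right)} \right)} = - (73 + \left(-3 + 1 + 1^{2}\right)) = - (73 + \left(-3 + 1 + 1\right)) = - (73 - 1) = \left(-1\right) 72 = -72$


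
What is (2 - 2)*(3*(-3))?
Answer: 0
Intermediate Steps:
(2 - 2)*(3*(-3)) = 0*(-9) = 0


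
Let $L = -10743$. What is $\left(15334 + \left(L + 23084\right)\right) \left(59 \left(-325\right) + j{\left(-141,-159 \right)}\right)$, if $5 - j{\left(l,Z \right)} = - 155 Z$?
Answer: $-1212580125$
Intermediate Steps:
$j{\left(l,Z \right)} = 5 + 155 Z$ ($j{\left(l,Z \right)} = 5 - - 155 Z = 5 + 155 Z$)
$\left(15334 + \left(L + 23084\right)\right) \left(59 \left(-325\right) + j{\left(-141,-159 \right)}\right) = \left(15334 + \left(-10743 + 23084\right)\right) \left(59 \left(-325\right) + \left(5 + 155 \left(-159\right)\right)\right) = \left(15334 + 12341\right) \left(-19175 + \left(5 - 24645\right)\right) = 27675 \left(-19175 - 24640\right) = 27675 \left(-43815\right) = -1212580125$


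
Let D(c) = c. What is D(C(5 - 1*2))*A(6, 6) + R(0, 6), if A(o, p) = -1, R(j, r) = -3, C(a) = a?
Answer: -6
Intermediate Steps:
D(C(5 - 1*2))*A(6, 6) + R(0, 6) = (5 - 1*2)*(-1) - 3 = (5 - 2)*(-1) - 3 = 3*(-1) - 3 = -3 - 3 = -6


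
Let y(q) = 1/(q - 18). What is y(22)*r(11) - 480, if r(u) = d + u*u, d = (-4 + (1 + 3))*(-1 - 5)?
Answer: -1799/4 ≈ -449.75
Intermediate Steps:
y(q) = 1/(-18 + q)
d = 0 (d = (-4 + 4)*(-6) = 0*(-6) = 0)
r(u) = u² (r(u) = 0 + u*u = 0 + u² = u²)
y(22)*r(11) - 480 = 11²/(-18 + 22) - 480 = 121/4 - 480 = -1799/4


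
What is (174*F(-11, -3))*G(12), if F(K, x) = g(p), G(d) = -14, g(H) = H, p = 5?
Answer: -12180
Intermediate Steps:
F(K, x) = 5
(174*F(-11, -3))*G(12) = (174*5)*(-14) = 870*(-14) = -12180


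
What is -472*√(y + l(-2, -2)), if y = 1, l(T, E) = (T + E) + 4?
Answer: -472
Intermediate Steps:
l(T, E) = 4 + E + T (l(T, E) = (E + T) + 4 = 4 + E + T)
-472*√(y + l(-2, -2)) = -472*√(1 + (4 - 2 - 2)) = -472*√(1 + 0) = -472*√1 = -472*1 = -472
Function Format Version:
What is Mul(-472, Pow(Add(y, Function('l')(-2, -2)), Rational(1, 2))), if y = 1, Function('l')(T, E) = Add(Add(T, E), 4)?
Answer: -472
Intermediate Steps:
Function('l')(T, E) = Add(4, E, T) (Function('l')(T, E) = Add(Add(E, T), 4) = Add(4, E, T))
Mul(-472, Pow(Add(y, Function('l')(-2, -2)), Rational(1, 2))) = Mul(-472, Pow(Add(1, Add(4, -2, -2)), Rational(1, 2))) = Mul(-472, Pow(Add(1, 0), Rational(1, 2))) = Mul(-472, Pow(1, Rational(1, 2))) = Mul(-472, 1) = -472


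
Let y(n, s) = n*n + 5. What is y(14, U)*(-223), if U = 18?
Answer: -44823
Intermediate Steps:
y(n, s) = 5 + n² (y(n, s) = n² + 5 = 5 + n²)
y(14, U)*(-223) = (5 + 14²)*(-223) = (5 + 196)*(-223) = 201*(-223) = -44823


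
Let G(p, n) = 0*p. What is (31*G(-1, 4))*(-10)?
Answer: 0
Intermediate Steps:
G(p, n) = 0
(31*G(-1, 4))*(-10) = (31*0)*(-10) = 0*(-10) = 0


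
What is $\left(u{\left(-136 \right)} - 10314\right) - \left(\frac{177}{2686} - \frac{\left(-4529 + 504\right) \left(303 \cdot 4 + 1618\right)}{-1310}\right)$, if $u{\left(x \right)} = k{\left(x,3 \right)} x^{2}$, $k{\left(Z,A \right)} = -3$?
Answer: $- \frac{20093954269}{351866} \approx -57107.0$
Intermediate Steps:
$u{\left(x \right)} = - 3 x^{2}$
$\left(u{\left(-136 \right)} - 10314\right) - \left(\frac{177}{2686} - \frac{\left(-4529 + 504\right) \left(303 \cdot 4 + 1618\right)}{-1310}\right) = \left(- 3 \left(-136\right)^{2} - 10314\right) - \left(\frac{177}{2686} - \frac{\left(-4529 + 504\right) \left(303 \cdot 4 + 1618\right)}{-1310}\right) = \left(\left(-3\right) 18496 - 10314\right) - \left(\frac{177}{2686} - - 4025 \left(1212 + 1618\right) \left(- \frac{1}{1310}\right)\right) = \left(-55488 - 10314\right) - \left(\frac{177}{2686} - \left(-4025\right) 2830 \left(- \frac{1}{1310}\right)\right) = -65802 - - \frac{3059532263}{351866} = -65802 + \left(- \frac{177}{2686} + \frac{1139075}{131}\right) = -65802 + \frac{3059532263}{351866} = - \frac{20093954269}{351866}$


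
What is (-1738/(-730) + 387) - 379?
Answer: 3789/365 ≈ 10.381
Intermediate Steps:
(-1738/(-730) + 387) - 379 = (-1738*(-1/730) + 387) - 379 = (869/365 + 387) - 379 = 142124/365 - 379 = 3789/365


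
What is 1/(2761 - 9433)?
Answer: -1/6672 ≈ -0.00014988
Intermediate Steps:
1/(2761 - 9433) = 1/(-6672) = -1/6672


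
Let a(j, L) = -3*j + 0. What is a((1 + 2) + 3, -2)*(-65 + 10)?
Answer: 990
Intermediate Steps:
a(j, L) = -3*j
a((1 + 2) + 3, -2)*(-65 + 10) = (-3*((1 + 2) + 3))*(-65 + 10) = -3*(3 + 3)*(-55) = -3*6*(-55) = -18*(-55) = 990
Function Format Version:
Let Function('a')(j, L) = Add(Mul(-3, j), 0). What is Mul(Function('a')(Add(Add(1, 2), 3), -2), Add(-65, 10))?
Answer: 990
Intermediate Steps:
Function('a')(j, L) = Mul(-3, j)
Mul(Function('a')(Add(Add(1, 2), 3), -2), Add(-65, 10)) = Mul(Mul(-3, Add(Add(1, 2), 3)), Add(-65, 10)) = Mul(Mul(-3, Add(3, 3)), -55) = Mul(Mul(-3, 6), -55) = Mul(-18, -55) = 990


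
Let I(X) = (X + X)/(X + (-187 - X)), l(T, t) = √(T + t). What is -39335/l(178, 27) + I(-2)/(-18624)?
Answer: -1/870672 - 7867*√205/41 ≈ -2747.3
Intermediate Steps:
I(X) = -2*X/187 (I(X) = (2*X)/(-187) = (2*X)*(-1/187) = -2*X/187)
-39335/l(178, 27) + I(-2)/(-18624) = -39335/√(178 + 27) - 2/187*(-2)/(-18624) = -39335*√205/205 + (4/187)*(-1/18624) = -7867*√205/41 - 1/870672 = -1/870672 - 7867*√205/41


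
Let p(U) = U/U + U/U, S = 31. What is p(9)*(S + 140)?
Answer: 342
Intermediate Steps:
p(U) = 2 (p(U) = 1 + 1 = 2)
p(9)*(S + 140) = 2*(31 + 140) = 2*171 = 342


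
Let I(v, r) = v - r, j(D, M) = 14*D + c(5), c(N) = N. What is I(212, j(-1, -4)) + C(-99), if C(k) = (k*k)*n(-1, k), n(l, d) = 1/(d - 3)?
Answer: 4247/34 ≈ 124.91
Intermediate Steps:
n(l, d) = 1/(-3 + d)
j(D, M) = 5 + 14*D (j(D, M) = 14*D + 5 = 5 + 14*D)
C(k) = k²/(-3 + k) (C(k) = (k*k)/(-3 + k) = k²/(-3 + k))
I(212, j(-1, -4)) + C(-99) = (212 - (5 + 14*(-1))) + (-99)²/(-3 - 99) = (212 - (5 - 14)) + 9801/(-102) = (212 - 1*(-9)) + 9801*(-1/102) = (212 + 9) - 3267/34 = 221 - 3267/34 = 4247/34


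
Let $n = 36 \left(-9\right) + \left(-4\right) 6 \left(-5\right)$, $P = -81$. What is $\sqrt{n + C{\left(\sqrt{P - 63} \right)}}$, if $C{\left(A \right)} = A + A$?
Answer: $2 \sqrt{-51 + 6 i} \approx 0.83872 + 14.307 i$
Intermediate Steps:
$C{\left(A \right)} = 2 A$
$n = -204$ ($n = -324 - -120 = -324 + 120 = -204$)
$\sqrt{n + C{\left(\sqrt{P - 63} \right)}} = \sqrt{-204 + 2 \sqrt{-81 - 63}} = \sqrt{-204 + 2 \sqrt{-144}} = \sqrt{-204 + 2 \cdot 12 i} = \sqrt{-204 + 24 i}$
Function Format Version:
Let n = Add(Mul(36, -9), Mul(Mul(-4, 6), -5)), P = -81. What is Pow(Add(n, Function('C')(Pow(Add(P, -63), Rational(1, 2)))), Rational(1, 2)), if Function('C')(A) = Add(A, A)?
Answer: Mul(2, Pow(Add(-51, Mul(6, I)), Rational(1, 2))) ≈ Add(0.83872, Mul(14.307, I))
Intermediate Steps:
Function('C')(A) = Mul(2, A)
n = -204 (n = Add(-324, Mul(-24, -5)) = Add(-324, 120) = -204)
Pow(Add(n, Function('C')(Pow(Add(P, -63), Rational(1, 2)))), Rational(1, 2)) = Pow(Add(-204, Mul(2, Pow(Add(-81, -63), Rational(1, 2)))), Rational(1, 2)) = Pow(Add(-204, Mul(2, Pow(-144, Rational(1, 2)))), Rational(1, 2)) = Pow(Add(-204, Mul(2, Mul(12, I))), Rational(1, 2)) = Pow(Add(-204, Mul(24, I)), Rational(1, 2))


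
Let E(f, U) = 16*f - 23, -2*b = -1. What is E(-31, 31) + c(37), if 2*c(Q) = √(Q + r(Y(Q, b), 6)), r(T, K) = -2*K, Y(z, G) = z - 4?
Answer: -1033/2 ≈ -516.50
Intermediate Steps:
b = ½ (b = -½*(-1) = ½ ≈ 0.50000)
Y(z, G) = -4 + z
E(f, U) = -23 + 16*f
c(Q) = √(-12 + Q)/2 (c(Q) = √(Q - 2*6)/2 = √(Q - 12)/2 = √(-12 + Q)/2)
E(-31, 31) + c(37) = (-23 + 16*(-31)) + √(-12 + 37)/2 = (-23 - 496) + √25/2 = -519 + (½)*5 = -519 + 5/2 = -1033/2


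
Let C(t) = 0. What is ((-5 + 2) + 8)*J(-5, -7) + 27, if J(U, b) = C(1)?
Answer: 27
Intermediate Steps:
J(U, b) = 0
((-5 + 2) + 8)*J(-5, -7) + 27 = ((-5 + 2) + 8)*0 + 27 = (-3 + 8)*0 + 27 = 5*0 + 27 = 0 + 27 = 27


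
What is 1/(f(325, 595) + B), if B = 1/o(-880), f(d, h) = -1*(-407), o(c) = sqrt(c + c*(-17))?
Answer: 5730560/2332337919 - 16*sqrt(55)/2332337919 ≈ 0.0024570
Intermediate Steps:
o(c) = 4*sqrt(-c) (o(c) = sqrt(c - 17*c) = sqrt(-16*c) = 4*sqrt(-c))
f(d, h) = 407
B = sqrt(55)/880 (B = 1/(4*sqrt(-1*(-880))) = 1/(4*sqrt(880)) = 1/(4*(4*sqrt(55))) = 1/(16*sqrt(55)) = sqrt(55)/880 ≈ 0.0084275)
1/(f(325, 595) + B) = 1/(407 + sqrt(55)/880)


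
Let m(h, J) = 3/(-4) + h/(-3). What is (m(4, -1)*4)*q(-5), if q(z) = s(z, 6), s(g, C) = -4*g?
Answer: -500/3 ≈ -166.67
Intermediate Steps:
q(z) = -4*z
m(h, J) = -3/4 - h/3 (m(h, J) = 3*(-1/4) + h*(-1/3) = -3/4 - h/3)
(m(4, -1)*4)*q(-5) = ((-3/4 - 1/3*4)*4)*(-4*(-5)) = ((-3/4 - 4/3)*4)*20 = -25/12*4*20 = -25/3*20 = -500/3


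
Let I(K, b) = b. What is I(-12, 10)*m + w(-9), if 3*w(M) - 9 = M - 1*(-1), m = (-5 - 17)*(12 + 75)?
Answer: -57419/3 ≈ -19140.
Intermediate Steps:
m = -1914 (m = -22*87 = -1914)
w(M) = 10/3 + M/3 (w(M) = 3 + (M - 1*(-1))/3 = 3 + (M + 1)/3 = 3 + (1 + M)/3 = 3 + (⅓ + M/3) = 10/3 + M/3)
I(-12, 10)*m + w(-9) = 10*(-1914) + (10/3 + (⅓)*(-9)) = -19140 + (10/3 - 3) = -19140 + ⅓ = -57419/3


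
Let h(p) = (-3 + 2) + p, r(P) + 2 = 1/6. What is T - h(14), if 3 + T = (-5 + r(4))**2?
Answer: 1105/36 ≈ 30.694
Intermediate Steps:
r(P) = -11/6 (r(P) = -2 + 1/6 = -11/6)
h(p) = -1 + p
T = 1573/36 (T = -3 + (-5 - 11/6)**2 = -3 + (-41/6)**2 = -3 + 1681/36 = 1573/36 ≈ 43.694)
T - h(14) = 1573/36 - (-1 + 14) = 1573/36 - 1*13 = 1573/36 - 13 = 1105/36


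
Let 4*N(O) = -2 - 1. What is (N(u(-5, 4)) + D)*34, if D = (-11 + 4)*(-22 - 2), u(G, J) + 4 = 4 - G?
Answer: 11373/2 ≈ 5686.5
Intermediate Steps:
u(G, J) = -G (u(G, J) = -4 + (4 - G) = -G)
D = 168 (D = -7*(-24) = 168)
N(O) = -¾ (N(O) = (-2 - 1)/4 = (¼)*(-3) = -¾)
(N(u(-5, 4)) + D)*34 = (-¾ + 168)*34 = (669/4)*34 = 11373/2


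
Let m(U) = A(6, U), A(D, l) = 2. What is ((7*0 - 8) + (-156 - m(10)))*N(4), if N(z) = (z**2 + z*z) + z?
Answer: -5976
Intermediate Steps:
m(U) = 2
N(z) = z + 2*z**2 (N(z) = (z**2 + z**2) + z = 2*z**2 + z = z + 2*z**2)
((7*0 - 8) + (-156 - m(10)))*N(4) = ((7*0 - 8) + (-156 - 1*2))*(4*(1 + 2*4)) = ((0 - 8) + (-156 - 2))*(4*(1 + 8)) = (-8 - 158)*(4*9) = -166*36 = -5976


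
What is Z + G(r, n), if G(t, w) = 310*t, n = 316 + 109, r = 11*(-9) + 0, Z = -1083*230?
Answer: -279780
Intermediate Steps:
Z = -249090
r = -99 (r = -99 + 0 = -99)
n = 425
Z + G(r, n) = -249090 + 310*(-99) = -249090 - 30690 = -279780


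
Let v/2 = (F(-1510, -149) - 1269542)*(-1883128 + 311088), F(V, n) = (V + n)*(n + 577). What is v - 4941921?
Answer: 6223996961599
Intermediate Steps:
F(V, n) = (577 + n)*(V + n) (F(V, n) = (V + n)*(577 + n) = (577 + n)*(V + n))
v = 6224001903520 (v = 2*((((-149)² + 577*(-1510) + 577*(-149) - 1510*(-149)) - 1269542)*(-1883128 + 311088)) = 2*(((22201 - 871270 - 85973 + 224990) - 1269542)*(-1572040)) = 2*((-710052 - 1269542)*(-1572040)) = 2*(-1979594*(-1572040)) = 2*3112000951760 = 6224001903520)
v - 4941921 = 6224001903520 - 4941921 = 6223996961599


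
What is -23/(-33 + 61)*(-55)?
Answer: 1265/28 ≈ 45.179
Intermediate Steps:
-23/(-33 + 61)*(-55) = -23/28*(-55) = -(1/28)*23*(-55) = -23*(-55)/28 = -1*(-1265/28) = 1265/28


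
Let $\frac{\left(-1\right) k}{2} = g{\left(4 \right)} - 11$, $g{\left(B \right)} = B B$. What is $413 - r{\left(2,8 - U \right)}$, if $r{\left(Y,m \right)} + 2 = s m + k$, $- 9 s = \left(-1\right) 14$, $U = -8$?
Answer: $\frac{3601}{9} \approx 400.11$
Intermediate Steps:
$g{\left(B \right)} = B^{2}$
$s = \frac{14}{9}$ ($s = - \frac{\left(-1\right) 14}{9} = \left(- \frac{1}{9}\right) \left(-14\right) = \frac{14}{9} \approx 1.5556$)
$k = -10$ ($k = - 2 \left(4^{2} - 11\right) = - 2 \left(16 - 11\right) = \left(-2\right) 5 = -10$)
$r{\left(Y,m \right)} = -12 + \frac{14 m}{9}$ ($r{\left(Y,m \right)} = -2 + \left(\frac{14 m}{9} - 10\right) = -2 + \left(-10 + \frac{14 m}{9}\right) = -12 + \frac{14 m}{9}$)
$413 - r{\left(2,8 - U \right)} = 413 - \left(-12 + \frac{14 \left(8 - -8\right)}{9}\right) = 413 - \left(-12 + \frac{14 \left(8 + 8\right)}{9}\right) = 413 - \left(-12 + \frac{14}{9} \cdot 16\right) = 413 - \left(-12 + \frac{224}{9}\right) = 413 - \frac{116}{9} = \frac{3601}{9}$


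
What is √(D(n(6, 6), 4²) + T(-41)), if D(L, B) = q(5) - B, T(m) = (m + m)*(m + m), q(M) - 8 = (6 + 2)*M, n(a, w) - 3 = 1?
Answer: 2*√1689 ≈ 82.195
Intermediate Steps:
n(a, w) = 4 (n(a, w) = 3 + 1 = 4)
q(M) = 8 + 8*M (q(M) = 8 + (6 + 2)*M = 8 + 8*M)
T(m) = 4*m² (T(m) = (2*m)*(2*m) = 4*m²)
D(L, B) = 48 - B (D(L, B) = (8 + 8*5) - B = (8 + 40) - B = 48 - B)
√(D(n(6, 6), 4²) + T(-41)) = √((48 - 1*4²) + 4*(-41)²) = √((48 - 1*16) + 4*1681) = √((48 - 16) + 6724) = √(32 + 6724) = √6756 = 2*√1689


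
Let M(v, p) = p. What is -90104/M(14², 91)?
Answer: -12872/13 ≈ -990.15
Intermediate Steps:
-90104/M(14², 91) = -90104/91 = -90104*1/91 = -12872/13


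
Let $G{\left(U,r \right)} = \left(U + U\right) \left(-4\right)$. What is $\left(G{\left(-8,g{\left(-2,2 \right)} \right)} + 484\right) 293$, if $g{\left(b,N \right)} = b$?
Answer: $160564$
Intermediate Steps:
$G{\left(U,r \right)} = - 8 U$ ($G{\left(U,r \right)} = 2 U \left(-4\right) = - 8 U$)
$\left(G{\left(-8,g{\left(-2,2 \right)} \right)} + 484\right) 293 = \left(\left(-8\right) \left(-8\right) + 484\right) 293 = \left(64 + 484\right) 293 = 548 \cdot 293 = 160564$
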